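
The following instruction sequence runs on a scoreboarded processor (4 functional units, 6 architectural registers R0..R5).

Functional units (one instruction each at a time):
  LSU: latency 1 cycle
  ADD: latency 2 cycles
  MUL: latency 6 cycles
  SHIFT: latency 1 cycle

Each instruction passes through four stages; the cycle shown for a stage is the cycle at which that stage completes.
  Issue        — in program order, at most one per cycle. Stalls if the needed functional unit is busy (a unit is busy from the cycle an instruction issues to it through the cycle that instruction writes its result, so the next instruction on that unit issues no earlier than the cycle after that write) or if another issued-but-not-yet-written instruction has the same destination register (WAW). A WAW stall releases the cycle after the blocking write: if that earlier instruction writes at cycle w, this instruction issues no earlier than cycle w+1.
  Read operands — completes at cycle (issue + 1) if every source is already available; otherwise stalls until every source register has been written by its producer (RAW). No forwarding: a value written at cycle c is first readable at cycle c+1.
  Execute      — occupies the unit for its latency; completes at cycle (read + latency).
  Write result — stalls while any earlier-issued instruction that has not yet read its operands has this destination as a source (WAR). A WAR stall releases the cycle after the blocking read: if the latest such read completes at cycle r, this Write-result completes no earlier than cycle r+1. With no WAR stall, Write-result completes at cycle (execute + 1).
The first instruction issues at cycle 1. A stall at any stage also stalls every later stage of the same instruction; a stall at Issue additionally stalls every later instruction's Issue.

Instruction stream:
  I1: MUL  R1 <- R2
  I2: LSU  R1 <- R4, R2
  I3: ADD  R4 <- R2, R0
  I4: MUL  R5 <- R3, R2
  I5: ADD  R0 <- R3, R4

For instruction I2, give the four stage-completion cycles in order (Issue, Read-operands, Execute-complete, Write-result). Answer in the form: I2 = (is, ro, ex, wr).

I2 = (10, 11, 12, 13)

I1  is:1  ro:2  ex:8  wr:9
I2  is:10  ro:11  ex:12  wr:13  — WAW R1: wait I1 write@9
I3  is:11  ro:12  ex:14  wr:15
I4  is:12  ro:13  ex:19  wr:20
I5  is:16  ro:17  ex:19  wr:20  — struct: ADD busy until I3 writes@15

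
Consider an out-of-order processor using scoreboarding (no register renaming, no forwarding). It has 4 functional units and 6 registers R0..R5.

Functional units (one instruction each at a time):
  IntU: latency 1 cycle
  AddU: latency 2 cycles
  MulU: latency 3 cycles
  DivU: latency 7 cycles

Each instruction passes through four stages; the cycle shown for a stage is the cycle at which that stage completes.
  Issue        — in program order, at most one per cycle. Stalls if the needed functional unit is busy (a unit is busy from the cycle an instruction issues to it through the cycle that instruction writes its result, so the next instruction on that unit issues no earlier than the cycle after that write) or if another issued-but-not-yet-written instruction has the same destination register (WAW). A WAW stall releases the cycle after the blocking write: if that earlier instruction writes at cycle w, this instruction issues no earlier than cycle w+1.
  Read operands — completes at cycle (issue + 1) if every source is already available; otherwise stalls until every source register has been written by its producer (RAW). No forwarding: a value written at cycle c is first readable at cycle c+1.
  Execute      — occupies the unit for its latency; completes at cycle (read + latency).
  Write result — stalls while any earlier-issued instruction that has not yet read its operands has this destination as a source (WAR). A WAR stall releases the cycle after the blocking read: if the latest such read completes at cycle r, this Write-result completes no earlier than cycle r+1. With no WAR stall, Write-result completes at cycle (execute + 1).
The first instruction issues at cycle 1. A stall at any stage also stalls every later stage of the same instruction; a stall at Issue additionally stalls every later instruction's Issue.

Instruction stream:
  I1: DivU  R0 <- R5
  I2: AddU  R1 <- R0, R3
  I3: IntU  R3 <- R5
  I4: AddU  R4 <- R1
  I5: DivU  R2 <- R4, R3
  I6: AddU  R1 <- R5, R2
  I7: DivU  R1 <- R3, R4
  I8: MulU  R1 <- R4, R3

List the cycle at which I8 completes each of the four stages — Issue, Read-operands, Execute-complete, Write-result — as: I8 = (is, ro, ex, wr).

I8 = (43, 44, 47, 48)

c1: I1→DivU
c2: I1 RO | I2→AddU
c3: I3→IntU
c4: I3 RO
c5: I3 EX
c9: I1 EX
c10: I1 WR R0
c11: I2 RO
c12: I3 WR R3
c13: I2 EX
c14: I2 WR R1
c15: I4→AddU
c16: I4 RO | I5→DivU
c18: I4 EX
c19: I4 WR R4
c20: I5 RO | I6→AddU
c27: I5 EX
c28: I5 WR R2
c29: I6 RO
c31: I6 EX
c32: I6 WR R1
c33: I7→DivU
c34: I7 RO
c41: I7 EX
c42: I7 WR R1
c43: I8→MulU
c44: I8 RO
c47: I8 EX
c48: I8 WR R1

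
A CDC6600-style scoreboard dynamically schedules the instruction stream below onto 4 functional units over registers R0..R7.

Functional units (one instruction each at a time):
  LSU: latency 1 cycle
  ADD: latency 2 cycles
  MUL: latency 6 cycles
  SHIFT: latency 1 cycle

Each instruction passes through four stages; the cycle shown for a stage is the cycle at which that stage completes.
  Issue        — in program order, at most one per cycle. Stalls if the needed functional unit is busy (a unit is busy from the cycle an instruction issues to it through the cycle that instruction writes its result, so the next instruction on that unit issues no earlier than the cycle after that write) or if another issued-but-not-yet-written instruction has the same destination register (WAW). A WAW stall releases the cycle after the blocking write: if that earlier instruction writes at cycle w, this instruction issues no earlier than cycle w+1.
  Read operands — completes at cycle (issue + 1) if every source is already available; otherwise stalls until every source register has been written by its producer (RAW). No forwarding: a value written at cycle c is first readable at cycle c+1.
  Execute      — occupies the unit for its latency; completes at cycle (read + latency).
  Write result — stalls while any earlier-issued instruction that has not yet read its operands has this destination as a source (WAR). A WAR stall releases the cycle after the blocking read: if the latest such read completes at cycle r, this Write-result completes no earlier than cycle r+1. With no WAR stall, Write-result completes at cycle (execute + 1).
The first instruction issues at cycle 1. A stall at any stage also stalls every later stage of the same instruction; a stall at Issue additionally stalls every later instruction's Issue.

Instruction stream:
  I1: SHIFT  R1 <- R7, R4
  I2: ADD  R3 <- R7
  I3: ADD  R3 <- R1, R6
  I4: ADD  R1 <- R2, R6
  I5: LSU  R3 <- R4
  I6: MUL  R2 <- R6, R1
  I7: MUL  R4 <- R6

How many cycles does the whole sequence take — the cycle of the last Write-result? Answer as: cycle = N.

t=1  issue I1 (SHIFT)
t=2  I1 read-ops | issue I2 (ADD)
t=3  I1 finished on SHIFT | I2 read-ops
t=4  I1→R1
t=5  I2 finished on ADD
t=6  I2→R3
t=7  issue I3 (ADD)
t=8  I3 read-ops
t=10  I3 finished on ADD
t=11  I3→R3
t=12  issue I4 (ADD)
t=13  I4 read-ops | issue I5 (LSU)
t=14  I5 read-ops | issue I6 (MUL)
t=15  I4 finished on ADD | I5 finished on LSU
t=16  I4→R1 | I5→R3
t=17  I6 read-ops
t=23  I6 finished on MUL
t=24  I6→R2
t=25  issue I7 (MUL)
t=26  I7 read-ops
t=32  I7 finished on MUL
t=33  I7→R4

cycle = 33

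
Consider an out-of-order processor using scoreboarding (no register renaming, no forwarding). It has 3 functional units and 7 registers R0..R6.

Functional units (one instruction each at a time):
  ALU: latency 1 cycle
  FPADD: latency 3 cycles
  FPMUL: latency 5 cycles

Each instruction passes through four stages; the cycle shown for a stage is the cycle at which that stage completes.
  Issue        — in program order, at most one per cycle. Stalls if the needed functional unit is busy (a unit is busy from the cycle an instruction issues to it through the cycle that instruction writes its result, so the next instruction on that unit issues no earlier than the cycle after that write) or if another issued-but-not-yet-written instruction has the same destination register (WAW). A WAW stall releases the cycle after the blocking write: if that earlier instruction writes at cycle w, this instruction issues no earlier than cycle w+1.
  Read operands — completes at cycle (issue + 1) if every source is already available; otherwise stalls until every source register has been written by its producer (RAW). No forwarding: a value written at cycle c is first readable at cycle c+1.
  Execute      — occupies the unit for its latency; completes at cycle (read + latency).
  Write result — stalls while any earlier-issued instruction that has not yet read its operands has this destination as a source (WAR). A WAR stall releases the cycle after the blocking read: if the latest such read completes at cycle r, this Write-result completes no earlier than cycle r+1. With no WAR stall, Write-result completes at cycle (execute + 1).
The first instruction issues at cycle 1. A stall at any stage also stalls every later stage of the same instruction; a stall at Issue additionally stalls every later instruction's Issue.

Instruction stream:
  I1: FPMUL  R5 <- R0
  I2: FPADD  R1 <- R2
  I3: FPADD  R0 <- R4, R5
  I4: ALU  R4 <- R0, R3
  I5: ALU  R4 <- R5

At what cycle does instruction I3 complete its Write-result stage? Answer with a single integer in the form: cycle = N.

cycle = 13

[I1] 1/2/7/8
[I2] 2/3/6/7
[I3] 8/9/12/13  (struct: FPADD busy until I2 writes@7)
[I4] 9/14/15/16  (RAW R0: wait I3 write@13)
[I5] 17/18/19/20  (struct: ALU busy until I4 writes@16)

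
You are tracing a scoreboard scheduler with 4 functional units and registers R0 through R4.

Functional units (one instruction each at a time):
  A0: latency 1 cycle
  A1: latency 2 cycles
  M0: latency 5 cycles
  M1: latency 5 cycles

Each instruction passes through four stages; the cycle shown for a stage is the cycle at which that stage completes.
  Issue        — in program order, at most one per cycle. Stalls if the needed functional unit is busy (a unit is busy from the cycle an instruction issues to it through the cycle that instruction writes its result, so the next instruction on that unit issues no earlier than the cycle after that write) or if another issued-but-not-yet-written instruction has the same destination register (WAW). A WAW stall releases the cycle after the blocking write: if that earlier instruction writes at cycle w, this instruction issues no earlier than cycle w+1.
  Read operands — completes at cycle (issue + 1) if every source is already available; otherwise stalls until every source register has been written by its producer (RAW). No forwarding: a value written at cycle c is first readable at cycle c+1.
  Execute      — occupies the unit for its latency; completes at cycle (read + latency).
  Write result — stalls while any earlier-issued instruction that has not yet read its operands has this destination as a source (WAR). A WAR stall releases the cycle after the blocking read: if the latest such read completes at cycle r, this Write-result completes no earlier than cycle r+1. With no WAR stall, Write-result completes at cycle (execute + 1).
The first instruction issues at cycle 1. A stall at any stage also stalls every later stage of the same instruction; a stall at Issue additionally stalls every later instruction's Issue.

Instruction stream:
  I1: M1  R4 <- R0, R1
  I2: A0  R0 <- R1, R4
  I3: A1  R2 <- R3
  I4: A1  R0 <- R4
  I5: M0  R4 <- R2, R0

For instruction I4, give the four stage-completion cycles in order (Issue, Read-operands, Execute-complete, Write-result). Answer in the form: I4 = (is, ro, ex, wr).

c1: I1 dispatched to M1
c2: I1 operands ready; I2 dispatched to A0
c3: I3 dispatched to A1
c4: I3 operands ready
c6: I3 complete
c7: I1 complete; R2←I3
c8: R4←I1
c9: I2 operands ready
c10: I2 complete
c11: R0←I2
c12: I4 dispatched to A1
c13: I4 operands ready; I5 dispatched to M0
c15: I4 complete
c16: R0←I4
c17: I5 operands ready
c22: I5 complete
c23: R4←I5

I4 = (12, 13, 15, 16)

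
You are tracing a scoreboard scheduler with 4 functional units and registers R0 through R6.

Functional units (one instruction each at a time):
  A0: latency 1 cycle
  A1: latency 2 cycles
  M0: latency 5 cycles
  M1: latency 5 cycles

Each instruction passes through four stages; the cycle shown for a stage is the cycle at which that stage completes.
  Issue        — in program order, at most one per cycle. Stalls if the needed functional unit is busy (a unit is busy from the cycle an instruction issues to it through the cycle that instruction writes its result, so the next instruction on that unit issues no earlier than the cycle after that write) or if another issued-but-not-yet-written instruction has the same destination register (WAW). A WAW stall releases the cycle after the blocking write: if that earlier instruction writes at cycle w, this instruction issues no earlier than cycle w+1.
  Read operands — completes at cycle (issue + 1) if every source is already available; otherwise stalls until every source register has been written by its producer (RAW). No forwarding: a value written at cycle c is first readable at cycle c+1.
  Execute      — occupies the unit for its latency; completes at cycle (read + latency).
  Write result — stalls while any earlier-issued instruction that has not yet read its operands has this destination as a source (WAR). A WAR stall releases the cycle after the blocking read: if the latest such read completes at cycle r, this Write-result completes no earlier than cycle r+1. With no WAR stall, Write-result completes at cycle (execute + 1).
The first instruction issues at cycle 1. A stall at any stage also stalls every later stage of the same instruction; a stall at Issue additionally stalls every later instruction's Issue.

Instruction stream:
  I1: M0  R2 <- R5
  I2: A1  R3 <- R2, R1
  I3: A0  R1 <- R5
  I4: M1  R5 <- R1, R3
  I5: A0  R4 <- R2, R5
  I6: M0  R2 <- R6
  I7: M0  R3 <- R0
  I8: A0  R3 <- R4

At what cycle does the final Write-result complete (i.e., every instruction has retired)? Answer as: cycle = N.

cycle = 33

[1] I1 dispatched to M0
[2] I1 operands ready · I2 dispatched to A1
[3] I3 dispatched to A0
[4] I3 operands ready · I4 dispatched to M1
[5] I3 complete
[7] I1 complete
[8] R2←I1
[9] I2 operands ready
[10] R1←I3
[11] I2 complete · I5 dispatched to A0
[12] R3←I2 · I6 dispatched to M0
[13] I4 operands ready · I6 operands ready
[18] I4 complete · I6 complete
[19] R5←I4
[20] I5 operands ready
[21] I5 complete · R2←I6
[22] R4←I5 · I7 dispatched to M0
[23] I7 operands ready
[28] I7 complete
[29] R3←I7
[30] I8 dispatched to A0
[31] I8 operands ready
[32] I8 complete
[33] R3←I8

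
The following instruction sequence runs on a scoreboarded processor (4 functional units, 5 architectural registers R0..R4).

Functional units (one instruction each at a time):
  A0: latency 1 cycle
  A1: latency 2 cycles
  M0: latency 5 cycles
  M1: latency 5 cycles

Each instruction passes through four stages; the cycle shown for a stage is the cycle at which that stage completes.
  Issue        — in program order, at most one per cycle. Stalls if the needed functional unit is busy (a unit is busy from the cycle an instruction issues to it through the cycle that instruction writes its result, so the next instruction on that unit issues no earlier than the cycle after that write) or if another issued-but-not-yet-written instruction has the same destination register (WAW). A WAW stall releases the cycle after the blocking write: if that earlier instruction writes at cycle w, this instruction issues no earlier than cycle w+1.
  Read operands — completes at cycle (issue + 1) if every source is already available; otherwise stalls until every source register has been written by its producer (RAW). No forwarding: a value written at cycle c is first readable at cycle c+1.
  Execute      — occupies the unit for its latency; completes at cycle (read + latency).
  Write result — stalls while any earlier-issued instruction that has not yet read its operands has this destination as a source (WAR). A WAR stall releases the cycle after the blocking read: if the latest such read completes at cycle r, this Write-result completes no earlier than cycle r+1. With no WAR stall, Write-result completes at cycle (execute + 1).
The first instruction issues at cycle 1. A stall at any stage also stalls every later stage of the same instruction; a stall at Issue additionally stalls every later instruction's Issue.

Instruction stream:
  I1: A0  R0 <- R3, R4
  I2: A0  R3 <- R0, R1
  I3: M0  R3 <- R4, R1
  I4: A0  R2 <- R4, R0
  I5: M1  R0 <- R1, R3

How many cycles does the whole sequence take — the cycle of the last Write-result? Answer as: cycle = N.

[I1] 1/2/3/4
[I2] 5/6/7/8  (struct: A0 busy until I1 writes@4)
[I3] 9/10/15/16  (WAW R3: wait I2 write@8)
[I4] 10/11/12/13
[I5] 11/17/22/23  (RAW R3: wait I3 write@16)

cycle = 23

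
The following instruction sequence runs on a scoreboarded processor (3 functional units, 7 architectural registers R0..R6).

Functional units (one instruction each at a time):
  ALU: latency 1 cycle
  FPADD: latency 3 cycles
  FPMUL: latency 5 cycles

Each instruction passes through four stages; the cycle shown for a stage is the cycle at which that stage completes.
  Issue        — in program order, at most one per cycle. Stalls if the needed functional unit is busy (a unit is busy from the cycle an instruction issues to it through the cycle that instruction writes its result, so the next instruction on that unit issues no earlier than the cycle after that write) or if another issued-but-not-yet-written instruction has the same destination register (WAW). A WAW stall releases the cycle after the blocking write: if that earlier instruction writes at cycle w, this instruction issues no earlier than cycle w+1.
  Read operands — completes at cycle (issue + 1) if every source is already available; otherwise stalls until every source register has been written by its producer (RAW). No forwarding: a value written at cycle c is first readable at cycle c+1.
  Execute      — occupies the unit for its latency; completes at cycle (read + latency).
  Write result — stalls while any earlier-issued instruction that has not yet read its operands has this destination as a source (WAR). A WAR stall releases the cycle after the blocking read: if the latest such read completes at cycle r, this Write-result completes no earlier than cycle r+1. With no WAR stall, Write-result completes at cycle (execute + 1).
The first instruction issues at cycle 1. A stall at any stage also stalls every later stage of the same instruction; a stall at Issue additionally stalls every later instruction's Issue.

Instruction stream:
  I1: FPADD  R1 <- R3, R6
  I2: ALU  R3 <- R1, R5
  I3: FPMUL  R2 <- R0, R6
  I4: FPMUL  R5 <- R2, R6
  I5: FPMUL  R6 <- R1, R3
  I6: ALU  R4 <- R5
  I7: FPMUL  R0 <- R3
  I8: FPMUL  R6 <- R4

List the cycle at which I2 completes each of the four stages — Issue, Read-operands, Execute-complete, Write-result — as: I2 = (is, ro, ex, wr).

1) issue 1, read 2, done 5, write 6
2) issue 2, read 7, done 8, write 9  <RAW R1: wait I1 write@6>
3) issue 3, read 4, done 9, write 10
4) issue 11, read 12, done 17, write 18  <struct: FPMUL busy until I3 writes@10>
5) issue 19, read 20, done 25, write 26  <struct: FPMUL busy until I4 writes@18>
6) issue 20, read 21, done 22, write 23
7) issue 27, read 28, done 33, write 34  <struct: FPMUL busy until I5 writes@26>
8) issue 35, read 36, done 41, write 42  <struct: FPMUL busy until I7 writes@34>

I2 = (2, 7, 8, 9)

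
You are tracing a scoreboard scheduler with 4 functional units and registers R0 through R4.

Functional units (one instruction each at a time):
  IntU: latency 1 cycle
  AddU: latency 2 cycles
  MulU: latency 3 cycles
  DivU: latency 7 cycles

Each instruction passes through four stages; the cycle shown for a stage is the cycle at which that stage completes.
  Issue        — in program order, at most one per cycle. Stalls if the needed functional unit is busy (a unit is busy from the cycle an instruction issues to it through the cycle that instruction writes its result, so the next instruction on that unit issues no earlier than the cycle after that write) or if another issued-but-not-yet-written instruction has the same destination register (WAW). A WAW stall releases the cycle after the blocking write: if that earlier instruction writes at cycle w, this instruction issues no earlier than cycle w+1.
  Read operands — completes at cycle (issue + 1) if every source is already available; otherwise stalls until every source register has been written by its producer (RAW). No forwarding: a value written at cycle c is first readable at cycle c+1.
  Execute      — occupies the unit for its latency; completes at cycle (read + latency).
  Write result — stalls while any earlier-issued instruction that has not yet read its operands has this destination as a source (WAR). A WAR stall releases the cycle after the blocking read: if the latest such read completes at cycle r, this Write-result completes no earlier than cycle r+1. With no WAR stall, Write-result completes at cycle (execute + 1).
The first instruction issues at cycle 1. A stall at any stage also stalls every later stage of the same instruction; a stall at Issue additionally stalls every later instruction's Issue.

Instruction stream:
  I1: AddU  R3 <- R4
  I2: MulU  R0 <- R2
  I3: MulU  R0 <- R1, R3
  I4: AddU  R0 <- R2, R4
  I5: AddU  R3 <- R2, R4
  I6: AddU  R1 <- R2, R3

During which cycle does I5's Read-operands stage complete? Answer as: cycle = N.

cycle 1: I1 dispatched to AddU
cycle 2: I1 operands ready | I2 dispatched to MulU
cycle 3: I2 operands ready
cycle 4: I1 complete
cycle 5: R3←I1
cycle 6: I2 complete
cycle 7: R0←I2
cycle 8: I3 dispatched to MulU
cycle 9: I3 operands ready
cycle 12: I3 complete
cycle 13: R0←I3
cycle 14: I4 dispatched to AddU
cycle 15: I4 operands ready
cycle 17: I4 complete
cycle 18: R0←I4
cycle 19: I5 dispatched to AddU
cycle 20: I5 operands ready
cycle 22: I5 complete
cycle 23: R3←I5
cycle 24: I6 dispatched to AddU
cycle 25: I6 operands ready
cycle 27: I6 complete
cycle 28: R1←I6

cycle = 20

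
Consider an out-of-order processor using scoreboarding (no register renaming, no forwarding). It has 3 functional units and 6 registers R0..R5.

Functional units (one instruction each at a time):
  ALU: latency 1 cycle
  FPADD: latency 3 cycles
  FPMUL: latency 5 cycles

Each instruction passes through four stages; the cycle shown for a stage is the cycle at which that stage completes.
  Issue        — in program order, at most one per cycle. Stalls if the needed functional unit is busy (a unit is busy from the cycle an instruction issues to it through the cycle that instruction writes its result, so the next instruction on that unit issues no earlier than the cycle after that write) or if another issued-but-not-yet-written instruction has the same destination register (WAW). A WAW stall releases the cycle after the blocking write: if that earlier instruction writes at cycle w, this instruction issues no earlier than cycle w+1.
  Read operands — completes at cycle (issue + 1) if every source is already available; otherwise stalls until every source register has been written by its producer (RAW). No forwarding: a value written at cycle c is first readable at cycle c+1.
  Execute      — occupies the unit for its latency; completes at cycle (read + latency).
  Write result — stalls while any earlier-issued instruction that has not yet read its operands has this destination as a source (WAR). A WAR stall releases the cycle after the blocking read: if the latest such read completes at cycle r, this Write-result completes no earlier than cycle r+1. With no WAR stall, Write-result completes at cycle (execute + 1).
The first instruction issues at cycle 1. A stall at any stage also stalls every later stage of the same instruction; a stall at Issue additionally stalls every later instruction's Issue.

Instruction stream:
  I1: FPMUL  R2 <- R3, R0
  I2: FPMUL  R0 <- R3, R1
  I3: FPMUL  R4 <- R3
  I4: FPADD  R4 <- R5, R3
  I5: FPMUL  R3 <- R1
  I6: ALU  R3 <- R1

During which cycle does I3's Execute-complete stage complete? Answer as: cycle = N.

  I1 | 1 | 2 | 7 | 8
  I2 | 9 | 10 | 15 | 16   struct: FPMUL busy until I1 writes@8
  I3 | 17 | 18 | 23 | 24   struct: FPMUL busy until I2 writes@16
  I4 | 25 | 26 | 29 | 30   WAW R4: wait I3 write@24
  I5 | 26 | 27 | 32 | 33
  I6 | 34 | 35 | 36 | 37   WAW R3: wait I5 write@33

cycle = 23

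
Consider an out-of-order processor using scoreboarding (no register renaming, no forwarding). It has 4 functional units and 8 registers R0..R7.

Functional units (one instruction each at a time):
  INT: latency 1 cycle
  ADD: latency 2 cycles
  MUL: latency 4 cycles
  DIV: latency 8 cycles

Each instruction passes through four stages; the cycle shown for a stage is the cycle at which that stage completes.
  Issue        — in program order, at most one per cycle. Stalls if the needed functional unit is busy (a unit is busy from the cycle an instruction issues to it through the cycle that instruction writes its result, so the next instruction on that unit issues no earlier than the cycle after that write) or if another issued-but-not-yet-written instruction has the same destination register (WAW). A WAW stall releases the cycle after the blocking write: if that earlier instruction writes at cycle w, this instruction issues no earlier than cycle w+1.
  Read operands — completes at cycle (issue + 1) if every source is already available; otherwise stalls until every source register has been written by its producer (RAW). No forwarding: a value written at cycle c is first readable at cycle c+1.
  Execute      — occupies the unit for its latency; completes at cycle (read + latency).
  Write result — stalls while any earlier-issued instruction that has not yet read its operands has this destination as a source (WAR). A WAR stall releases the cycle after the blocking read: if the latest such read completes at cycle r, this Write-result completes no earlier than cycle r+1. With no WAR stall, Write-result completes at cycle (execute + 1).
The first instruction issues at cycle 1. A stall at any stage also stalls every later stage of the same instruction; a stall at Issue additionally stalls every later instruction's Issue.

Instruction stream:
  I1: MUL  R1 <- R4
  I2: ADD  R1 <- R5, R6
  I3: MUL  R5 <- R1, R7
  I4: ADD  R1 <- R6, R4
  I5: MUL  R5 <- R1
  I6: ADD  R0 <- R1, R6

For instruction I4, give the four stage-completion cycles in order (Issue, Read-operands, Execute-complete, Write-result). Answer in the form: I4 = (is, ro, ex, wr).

I4 = (13, 14, 16, 17)

t=1  I1 issues→MUL
t=2  I1 reads
t=6  I1 exec-done
t=7  I1 writes R1
t=8  I2 issues→ADD
t=9  I2 reads · I3 issues→MUL
t=11  I2 exec-done
t=12  I2 writes R1
t=13  I3 reads · I4 issues→ADD
t=14  I4 reads
t=16  I4 exec-done
t=17  I3 exec-done · I4 writes R1
t=18  I3 writes R5
t=19  I5 issues→MUL
t=20  I5 reads · I6 issues→ADD
t=21  I6 reads
t=23  I6 exec-done
t=24  I5 exec-done · I6 writes R0
t=25  I5 writes R5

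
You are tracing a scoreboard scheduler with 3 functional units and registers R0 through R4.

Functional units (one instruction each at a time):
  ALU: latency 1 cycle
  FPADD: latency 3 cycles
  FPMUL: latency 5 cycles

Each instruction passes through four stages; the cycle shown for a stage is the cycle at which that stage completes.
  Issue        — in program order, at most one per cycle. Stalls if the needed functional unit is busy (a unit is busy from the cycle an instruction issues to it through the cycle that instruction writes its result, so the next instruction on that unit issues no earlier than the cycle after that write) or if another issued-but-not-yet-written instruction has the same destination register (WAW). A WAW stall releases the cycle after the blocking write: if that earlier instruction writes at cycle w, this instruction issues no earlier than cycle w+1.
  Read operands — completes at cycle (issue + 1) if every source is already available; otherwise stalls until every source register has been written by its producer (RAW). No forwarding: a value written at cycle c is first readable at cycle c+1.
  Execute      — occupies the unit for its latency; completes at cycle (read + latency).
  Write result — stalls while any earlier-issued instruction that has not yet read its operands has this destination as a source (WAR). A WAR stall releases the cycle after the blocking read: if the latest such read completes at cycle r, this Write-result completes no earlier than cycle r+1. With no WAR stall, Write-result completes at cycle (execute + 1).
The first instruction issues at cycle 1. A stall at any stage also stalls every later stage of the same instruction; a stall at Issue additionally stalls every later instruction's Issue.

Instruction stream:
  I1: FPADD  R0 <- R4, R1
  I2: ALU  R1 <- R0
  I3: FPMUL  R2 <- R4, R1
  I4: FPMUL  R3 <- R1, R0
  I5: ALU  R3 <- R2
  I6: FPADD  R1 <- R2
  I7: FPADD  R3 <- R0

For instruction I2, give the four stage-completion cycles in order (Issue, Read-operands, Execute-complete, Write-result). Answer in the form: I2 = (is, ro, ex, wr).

I2 = (2, 7, 8, 9)

c1: I1 dispatched to FPADD
c2: I1 operands ready · I2 dispatched to ALU
c3: I3 dispatched to FPMUL
c5: I1 complete
c6: R0←I1
c7: I2 operands ready
c8: I2 complete
c9: R1←I2
c10: I3 operands ready
c15: I3 complete
c16: R2←I3
c17: I4 dispatched to FPMUL
c18: I4 operands ready
c23: I4 complete
c24: R3←I4
c25: I5 dispatched to ALU
c26: I5 operands ready · I6 dispatched to FPADD
c27: I5 complete · I6 operands ready
c28: R3←I5
c30: I6 complete
c31: R1←I6
c32: I7 dispatched to FPADD
c33: I7 operands ready
c36: I7 complete
c37: R3←I7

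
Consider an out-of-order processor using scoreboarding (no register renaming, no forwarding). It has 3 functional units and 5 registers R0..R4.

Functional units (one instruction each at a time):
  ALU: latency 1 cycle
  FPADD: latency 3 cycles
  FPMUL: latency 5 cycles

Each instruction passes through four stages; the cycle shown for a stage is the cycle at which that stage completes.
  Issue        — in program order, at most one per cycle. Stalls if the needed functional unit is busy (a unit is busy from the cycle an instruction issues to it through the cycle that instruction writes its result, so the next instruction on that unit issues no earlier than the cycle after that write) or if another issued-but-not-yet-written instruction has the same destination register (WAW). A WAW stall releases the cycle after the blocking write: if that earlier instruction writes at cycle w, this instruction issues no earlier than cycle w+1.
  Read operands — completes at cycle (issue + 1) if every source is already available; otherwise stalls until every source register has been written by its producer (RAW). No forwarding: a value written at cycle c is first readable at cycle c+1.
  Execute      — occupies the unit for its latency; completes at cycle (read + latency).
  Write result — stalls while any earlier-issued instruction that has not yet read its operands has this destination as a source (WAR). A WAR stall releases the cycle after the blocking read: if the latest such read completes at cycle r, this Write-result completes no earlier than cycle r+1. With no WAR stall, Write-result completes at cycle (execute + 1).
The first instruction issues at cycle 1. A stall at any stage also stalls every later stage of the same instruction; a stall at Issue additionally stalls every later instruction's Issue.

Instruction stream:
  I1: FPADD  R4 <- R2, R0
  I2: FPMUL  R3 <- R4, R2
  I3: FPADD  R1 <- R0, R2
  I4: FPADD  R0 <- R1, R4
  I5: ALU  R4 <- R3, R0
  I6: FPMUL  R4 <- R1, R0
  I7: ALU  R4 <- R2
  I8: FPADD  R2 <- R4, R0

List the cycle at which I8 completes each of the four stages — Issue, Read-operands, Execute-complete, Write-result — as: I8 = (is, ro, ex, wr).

c1: I1 issues→FPADD
c2: I1 reads; I2 issues→FPMUL
c5: I1 exec-done
c6: I1 writes R4
c7: I2 reads; I3 issues→FPADD
c8: I3 reads
c11: I3 exec-done
c12: I2 exec-done; I3 writes R1
c13: I2 writes R3; I4 issues→FPADD
c14: I4 reads; I5 issues→ALU
c17: I4 exec-done
c18: I4 writes R0
c19: I5 reads
c20: I5 exec-done
c21: I5 writes R4
c22: I6 issues→FPMUL
c23: I6 reads
c28: I6 exec-done
c29: I6 writes R4
c30: I7 issues→ALU
c31: I7 reads; I8 issues→FPADD
c32: I7 exec-done
c33: I7 writes R4
c34: I8 reads
c37: I8 exec-done
c38: I8 writes R2

I8 = (31, 34, 37, 38)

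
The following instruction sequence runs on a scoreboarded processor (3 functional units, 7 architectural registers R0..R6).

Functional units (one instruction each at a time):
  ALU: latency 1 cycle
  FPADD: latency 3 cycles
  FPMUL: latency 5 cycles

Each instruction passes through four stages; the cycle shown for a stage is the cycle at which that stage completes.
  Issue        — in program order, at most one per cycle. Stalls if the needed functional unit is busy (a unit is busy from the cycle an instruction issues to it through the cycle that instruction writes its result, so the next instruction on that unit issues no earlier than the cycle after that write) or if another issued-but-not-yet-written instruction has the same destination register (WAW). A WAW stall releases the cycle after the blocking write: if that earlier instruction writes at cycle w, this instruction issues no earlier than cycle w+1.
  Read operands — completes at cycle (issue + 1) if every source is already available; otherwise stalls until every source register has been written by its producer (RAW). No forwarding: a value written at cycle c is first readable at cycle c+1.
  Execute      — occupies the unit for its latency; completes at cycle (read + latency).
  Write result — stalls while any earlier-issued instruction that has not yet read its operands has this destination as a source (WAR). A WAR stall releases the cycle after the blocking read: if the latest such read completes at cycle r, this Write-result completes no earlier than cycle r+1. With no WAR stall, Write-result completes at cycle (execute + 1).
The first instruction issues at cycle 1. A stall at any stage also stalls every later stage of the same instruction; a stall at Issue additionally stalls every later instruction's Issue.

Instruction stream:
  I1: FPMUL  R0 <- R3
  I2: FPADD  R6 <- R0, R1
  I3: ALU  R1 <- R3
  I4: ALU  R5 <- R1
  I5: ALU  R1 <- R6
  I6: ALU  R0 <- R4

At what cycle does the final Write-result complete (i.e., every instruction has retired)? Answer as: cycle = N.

1) issue 1, read 2, done 7, write 8
2) issue 2, read 9, done 12, write 13  <RAW R0: wait I1 write@8>
3) issue 3, read 4, done 5, write 10  <WAR R1: wait I2 read@9>
4) issue 11, read 12, done 13, write 14  <struct: ALU busy until I3 writes@10>
5) issue 15, read 16, done 17, write 18  <struct: ALU busy until I4 writes@14>
6) issue 19, read 20, done 21, write 22  <struct: ALU busy until I5 writes@18>

cycle = 22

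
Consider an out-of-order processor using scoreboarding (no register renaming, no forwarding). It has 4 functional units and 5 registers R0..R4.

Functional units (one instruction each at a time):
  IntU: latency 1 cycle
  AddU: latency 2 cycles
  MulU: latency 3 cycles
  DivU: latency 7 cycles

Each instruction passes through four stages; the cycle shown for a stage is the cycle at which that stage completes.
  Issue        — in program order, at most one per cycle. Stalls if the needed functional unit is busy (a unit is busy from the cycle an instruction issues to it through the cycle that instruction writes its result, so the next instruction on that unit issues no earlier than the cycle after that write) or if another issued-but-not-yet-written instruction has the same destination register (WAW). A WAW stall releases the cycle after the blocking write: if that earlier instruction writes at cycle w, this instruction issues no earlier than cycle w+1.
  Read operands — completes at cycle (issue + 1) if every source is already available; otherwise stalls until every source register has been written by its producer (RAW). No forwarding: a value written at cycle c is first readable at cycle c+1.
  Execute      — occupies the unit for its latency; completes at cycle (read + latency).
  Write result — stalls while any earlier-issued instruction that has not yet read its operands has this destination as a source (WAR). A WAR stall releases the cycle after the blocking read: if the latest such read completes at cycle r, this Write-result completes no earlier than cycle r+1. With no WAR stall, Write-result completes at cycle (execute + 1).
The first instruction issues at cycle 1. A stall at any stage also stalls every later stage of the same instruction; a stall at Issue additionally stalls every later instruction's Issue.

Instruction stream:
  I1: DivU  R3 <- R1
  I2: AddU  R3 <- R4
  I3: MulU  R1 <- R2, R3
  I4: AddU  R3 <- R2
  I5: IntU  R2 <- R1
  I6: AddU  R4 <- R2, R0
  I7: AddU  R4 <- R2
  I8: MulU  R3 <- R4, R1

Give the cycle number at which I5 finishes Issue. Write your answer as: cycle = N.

cycle = 17

I1 -> (1, 2, 9, 10)
I2 -> (11, 12, 14, 15)  // WAW R3: wait I1 write@10
I3 -> (12, 16, 19, 20)  // RAW R3: wait I2 write@15
I4 -> (16, 17, 19, 20)  // struct: AddU busy until I2 writes@15
I5 -> (17, 21, 22, 23)  // RAW R1: wait I3 write@20
I6 -> (21, 24, 26, 27)  // struct: AddU busy until I4 writes@20, RAW R2: wait I5 write@23
I7 -> (28, 29, 31, 32)  // struct: AddU busy until I6 writes@27
I8 -> (29, 33, 36, 37)  // RAW R4: wait I7 write@32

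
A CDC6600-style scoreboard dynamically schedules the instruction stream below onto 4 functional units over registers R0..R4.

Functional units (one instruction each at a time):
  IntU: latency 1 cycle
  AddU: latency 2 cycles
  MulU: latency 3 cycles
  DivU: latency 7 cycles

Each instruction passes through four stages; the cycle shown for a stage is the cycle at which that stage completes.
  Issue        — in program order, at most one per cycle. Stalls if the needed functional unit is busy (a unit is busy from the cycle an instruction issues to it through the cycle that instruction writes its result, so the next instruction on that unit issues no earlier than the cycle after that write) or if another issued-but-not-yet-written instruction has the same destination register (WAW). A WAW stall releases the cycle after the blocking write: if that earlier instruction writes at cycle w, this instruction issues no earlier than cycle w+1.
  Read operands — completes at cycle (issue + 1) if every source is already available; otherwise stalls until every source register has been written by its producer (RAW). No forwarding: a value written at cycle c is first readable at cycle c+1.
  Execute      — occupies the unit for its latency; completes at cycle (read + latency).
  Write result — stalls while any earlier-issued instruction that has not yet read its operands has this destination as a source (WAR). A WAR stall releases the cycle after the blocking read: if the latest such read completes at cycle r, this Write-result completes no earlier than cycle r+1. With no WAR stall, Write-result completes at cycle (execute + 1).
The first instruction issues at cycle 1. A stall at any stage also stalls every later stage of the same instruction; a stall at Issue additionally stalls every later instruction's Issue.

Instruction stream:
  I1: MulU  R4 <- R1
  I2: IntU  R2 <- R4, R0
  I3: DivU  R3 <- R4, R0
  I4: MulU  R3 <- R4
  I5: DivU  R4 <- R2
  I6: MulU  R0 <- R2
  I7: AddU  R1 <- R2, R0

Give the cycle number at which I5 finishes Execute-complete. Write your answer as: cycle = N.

cycle = 25

cycle 1: I1 dispatched to MulU
cycle 2: I1 operands ready, I2 dispatched to IntU
cycle 3: I3 dispatched to DivU
cycle 5: I1 complete
cycle 6: R4←I1
cycle 7: I2 operands ready, I3 operands ready
cycle 8: I2 complete
cycle 9: R2←I2
cycle 14: I3 complete
cycle 15: R3←I3
cycle 16: I4 dispatched to MulU
cycle 17: I4 operands ready, I5 dispatched to DivU
cycle 18: I5 operands ready
cycle 20: I4 complete
cycle 21: R3←I4
cycle 22: I6 dispatched to MulU
cycle 23: I6 operands ready, I7 dispatched to AddU
cycle 25: I5 complete
cycle 26: R4←I5, I6 complete
cycle 27: R0←I6
cycle 28: I7 operands ready
cycle 30: I7 complete
cycle 31: R1←I7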